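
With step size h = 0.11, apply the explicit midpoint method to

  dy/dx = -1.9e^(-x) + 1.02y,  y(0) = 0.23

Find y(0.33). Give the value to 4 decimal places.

-0.3184

Midpoint: k1 = f(x_n, y_n); k2 = f(x_n + h/2, y_n + (h/2)·k1); y_{n+1} = y_n + h·k2.
x=0.000000, y=0.230000:
  k1 = f(0.000000, 0.230000) = -1.665400
  k2 = f(0.055000, 0.138403) = -1.657151
  y ← 0.230000 + 0.11·(-1.657151) = 0.047713
x=0.110000, y=0.047713:
  k1 = f(0.110000, 0.047713) = -1.653417
  k2 = f(0.165000, -0.043225) = -1.655087
  y ← 0.047713 + 0.11·(-1.655087) = -0.134346
x=0.220000, y=-0.134346:
  k1 = f(0.220000, -0.134346) = -1.661819
  k2 = f(0.275000, -0.225746) = -1.673448
  y ← -0.134346 + 0.11·(-1.673448) = -0.318425
y(0.33) ≈ -0.3184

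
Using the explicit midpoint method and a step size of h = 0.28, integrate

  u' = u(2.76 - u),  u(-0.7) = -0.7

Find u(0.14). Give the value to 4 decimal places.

-81.7615

Midpoint: k1 = f(t_n, u_n); k2 = f(t_n + h/2, u_n + (h/2)·k1); u_{n+1} = u_n + h·k2.
t=-0.700000, u=-0.700000:
  k1 = f(-0.700000, -0.700000) = -2.422000
  k2 = f(-0.560000, -1.039080) = -3.947548
  u ← -0.700000 + 0.28·(-3.947548) = -1.805313
t=-0.420000, u=-1.805313:
  k1 = f(-0.420000, -1.805313) = -8.241822
  k2 = f(-0.280000, -2.959169) = -16.923983
  u ← -1.805313 + 0.28·(-16.923983) = -6.544029
t=-0.140000, u=-6.544029:
  k1 = f(-0.140000, -6.544029) = -60.885832
  k2 = f(0.000000, -15.068045) = -268.633793
  u ← -6.544029 + 0.28·(-268.633793) = -81.761491
u(0.14) ≈ -81.7615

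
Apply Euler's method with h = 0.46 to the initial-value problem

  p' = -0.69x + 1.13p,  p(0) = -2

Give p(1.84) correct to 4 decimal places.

Euler: p_{n+1} = p_n + h·f(x_n, p_n).
x=0.000000, p=-2.000000: f=-2.260000 → p ← -2.000000 + 0.46·(-2.260000) = -3.039600
x=0.460000, p=-3.039600: f=-3.752148 → p ← -3.039600 + 0.46·(-3.752148) = -4.765588
x=0.920000, p=-4.765588: f=-6.019915 → p ← -4.765588 + 0.46·(-6.019915) = -7.534749
x=1.380000, p=-7.534749: f=-9.466466 → p ← -7.534749 + 0.46·(-9.466466) = -11.889323
p(1.84) ≈ -11.8893

-11.8893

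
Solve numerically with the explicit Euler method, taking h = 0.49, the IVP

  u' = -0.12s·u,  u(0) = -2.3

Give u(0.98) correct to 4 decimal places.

Euler: u_{n+1} = u_n + h·f(s_n, u_n).
s=0.000000, u=-2.300000: f=0.000000 → u ← -2.300000 + 0.49·0.000000 = -2.300000
s=0.490000, u=-2.300000: f=0.135240 → u ← -2.300000 + 0.49·0.135240 = -2.233732
u(0.98) ≈ -2.2337

-2.2337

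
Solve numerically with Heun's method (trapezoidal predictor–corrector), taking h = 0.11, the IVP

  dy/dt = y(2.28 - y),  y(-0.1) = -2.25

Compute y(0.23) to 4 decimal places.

Heun: k1 = f(t_n, y_n); k2 = f(t_n + h, y_n + h·k1); y_{n+1} = y_n + (h/2)·(k1 + k2).
t=-0.100000, y=-2.250000:
  k1 = f(-0.100000, -2.250000) = -10.192500
  k2 = f(0.010000, -3.371175) = -19.051100
  y ← -2.250000 + (0.11/2)·(-10.192500 + (-19.051100)) = -3.858398
t=0.010000, y=-3.858398:
  k1 = f(0.010000, -3.858398) = -23.684383
  k2 = f(0.120000, -6.463680) = -56.516351
  y ← -3.858398 + (0.11/2)·(-23.684383 + (-56.516351)) = -8.269438
t=0.120000, y=-8.269438:
  k1 = f(0.120000, -8.269438) = -87.237929
  k2 = f(0.230000, -17.865611) = -359.913632
  y ← -8.269438 + (0.11/2)·(-87.237929 + (-359.913632)) = -32.862774
y(0.23) ≈ -32.8628

-32.8628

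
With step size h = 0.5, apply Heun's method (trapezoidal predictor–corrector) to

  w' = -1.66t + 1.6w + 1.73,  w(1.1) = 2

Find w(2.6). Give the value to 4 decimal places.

14.5709

Heun: k1 = f(t_n, w_n); k2 = f(t_n + h, w_n + h·k1); w_{n+1} = w_n + (h/2)·(k1 + k2).
t=1.100000, w=2.000000:
  k1 = f(1.100000, 2.000000) = 3.104000
  k2 = f(1.600000, 3.552000) = 4.757200
  w ← 2.000000 + (0.5/2)·(3.104000 + 4.757200) = 3.965300
t=1.600000, w=3.965300:
  k1 = f(1.600000, 3.965300) = 5.418480
  k2 = f(2.100000, 6.674540) = 8.923264
  w ← 3.965300 + (0.5/2)·(5.418480 + 8.923264) = 7.550736
t=2.100000, w=7.550736:
  k1 = f(2.100000, 7.550736) = 10.325178
  k2 = f(2.600000, 12.713325) = 17.755320
  w ← 7.550736 + (0.5/2)·(10.325178 + 17.755320) = 14.570860
w(2.6) ≈ 14.5709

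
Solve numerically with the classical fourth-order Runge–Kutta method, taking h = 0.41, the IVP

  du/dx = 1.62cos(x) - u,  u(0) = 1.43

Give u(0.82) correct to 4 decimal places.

1.4178

RK4: k1 = f(x_n, u_n); k2 = f(x_n + h/2, u_n + (h/2)·k1); k3 = f(x_n + h/2, u_n + (h/2)·k2); k4 = f(x_n + h, u_n + h·k3); u_{n+1} = u_n + (h/6)·(k1 + 2k2 + 2k3 + k4).
x=0.000000, u=1.430000:
  k1 = f(0.000000, 1.430000) = 0.190000
  k2 = f(0.205000, 1.468950) = 0.117129
  k3 = f(0.205000, 1.454011) = 0.132067
  k4 = f(0.410000, 1.484148) = 0.001588
  u ← 1.430000 + (0.41/6)·(k1 + 2k2 + 2k3 + k4) = 1.477149
x=0.410000, u=1.477149:
  k1 = f(0.410000, 1.477149) = 0.008587
  k2 = f(0.615000, 1.478909) = -0.155736
  k3 = f(0.615000, 1.445223) = -0.122050
  k4 = f(0.820000, 1.427108) = -0.321910
  u ← 1.477149 + (0.41/6)·(k1 + 2k2 + 2k3 + k4) = 1.417774
u(0.82) ≈ 1.4178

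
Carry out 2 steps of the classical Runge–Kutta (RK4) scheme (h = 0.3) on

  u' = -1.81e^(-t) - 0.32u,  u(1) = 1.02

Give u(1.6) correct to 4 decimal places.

RK4: k1 = f(t_n, u_n); k2 = f(t_n + h/2, u_n + (h/2)·k1); k3 = f(t_n + h/2, u_n + (h/2)·k2); k4 = f(t_n + h, u_n + h·k3); u_{n+1} = u_n + (h/6)·(k1 + 2k2 + 2k3 + k4).
t=1.000000, u=1.020000:
  k1 = f(1.000000, 1.020000) = -0.992262
  k2 = f(1.150000, 0.871161) = -0.851884
  k3 = f(1.150000, 0.892217) = -0.858622
  k4 = f(1.300000, 0.762413) = -0.737255
  u ← 1.020000 + (0.3/6)·(k1 + 2k2 + 2k3 + k4) = 0.762474
t=1.300000, u=0.762474:
  k1 = f(1.300000, 0.762474) = -0.737274
  k2 = f(1.450000, 0.651882) = -0.633175
  k3 = f(1.450000, 0.667497) = -0.638171
  k4 = f(1.600000, 0.571022) = -0.548160
  u ← 0.762474 + (0.3/6)·(k1 + 2k2 + 2k3 + k4) = 0.571067
u(1.6) ≈ 0.5711

0.5711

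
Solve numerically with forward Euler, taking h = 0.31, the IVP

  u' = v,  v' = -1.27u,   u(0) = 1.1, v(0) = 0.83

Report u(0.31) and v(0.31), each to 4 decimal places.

1.3573, 0.3969

Euler on (u,v): u_{n+1} = u_n + h·u', v_{n+1} = v_n + h·v'.
0.000000: (1.100000, 0.830000); f=(0.830000, -1.397000) → (1.357300, 0.396930)
(u(0.31), v(0.31)) ≈ (1.3573, 0.3969)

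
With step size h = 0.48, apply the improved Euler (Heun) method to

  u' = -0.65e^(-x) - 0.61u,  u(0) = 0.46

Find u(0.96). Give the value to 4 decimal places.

-0.0244

Heun: k1 = f(x_n, u_n); k2 = f(x_n + h, u_n + h·k1); u_{n+1} = u_n + (h/2)·(k1 + k2).
x=0.000000, u=0.460000:
  k1 = f(0.000000, 0.460000) = -0.930600
  k2 = f(0.480000, 0.013312) = -0.410330
  u ← 0.460000 + (0.48/2)·(-0.930600 + (-0.410330)) = 0.138177
x=0.480000, u=0.138177:
  k1 = f(0.480000, 0.138177) = -0.486497
  k2 = f(0.960000, -0.095342) = -0.190722
  u ← 0.138177 + (0.48/2)·(-0.486497 + (-0.190722)) = -0.024356
u(0.96) ≈ -0.0244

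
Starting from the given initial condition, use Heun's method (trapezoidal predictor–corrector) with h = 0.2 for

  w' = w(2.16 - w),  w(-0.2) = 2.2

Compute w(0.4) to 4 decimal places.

2.1714

Heun: k1 = f(s_n, w_n); k2 = f(s_n + h, w_n + h·k1); w_{n+1} = w_n + (h/2)·(k1 + k2).
s=-0.200000, w=2.200000:
  k1 = f(-0.200000, 2.200000) = -0.088000
  k2 = f(0.000000, 2.182400) = -0.048886
  w ← 2.200000 + (0.2/2)·(-0.088000 + (-0.048886)) = 2.186311
s=0.000000, w=2.186311:
  k1 = f(0.000000, 2.186311) = -0.057525
  k2 = f(0.200000, 2.174806) = -0.032201
  w ← 2.186311 + (0.2/2)·(-0.057525 + (-0.032201)) = 2.177339
s=0.200000, w=2.177339:
  k1 = f(0.200000, 2.177339) = -0.037752
  k2 = f(0.400000, 2.169788) = -0.021239
  w ← 2.177339 + (0.2/2)·(-0.037752 + (-0.021239)) = 2.171440
w(0.4) ≈ 2.1714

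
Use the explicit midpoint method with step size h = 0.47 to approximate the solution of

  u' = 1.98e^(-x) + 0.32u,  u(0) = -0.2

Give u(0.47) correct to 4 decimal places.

Midpoint: k1 = f(x_n, u_n); k2 = f(x_n + h/2, u_n + (h/2)·k1); u_{n+1} = u_n + h·k2.
x=0.000000, u=-0.200000:
  k1 = f(0.000000, -0.200000) = 1.916000
  k2 = f(0.235000, 0.250260) = 1.645413
  u ← -0.200000 + 0.47·1.645413 = 0.573344
u(0.47) ≈ 0.5733

0.5733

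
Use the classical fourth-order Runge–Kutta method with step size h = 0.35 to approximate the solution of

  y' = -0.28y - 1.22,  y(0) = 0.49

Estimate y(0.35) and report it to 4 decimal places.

RK4: k1 = f(s_n, y_n); k2 = f(s_n + h/2, y_n + (h/2)·k1); k3 = f(s_n + h/2, y_n + (h/2)·k2); k4 = f(s_n + h, y_n + h·k3); y_{n+1} = y_n + (h/6)·(k1 + 2k2 + 2k3 + k4).
s=0.000000, y=0.490000:
  k1 = f(0.000000, 0.490000) = -1.357200
  k2 = f(0.175000, 0.252490) = -1.290697
  k3 = f(0.175000, 0.264128) = -1.293956
  k4 = f(0.350000, 0.037115) = -1.230392
  y ← 0.490000 + (0.35/6)·(k1 + 2k2 + 2k3 + k4) = 0.037514
y(0.35) ≈ 0.0375

0.0375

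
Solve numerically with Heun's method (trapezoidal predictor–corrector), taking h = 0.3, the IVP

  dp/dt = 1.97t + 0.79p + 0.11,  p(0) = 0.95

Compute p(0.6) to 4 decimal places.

Heun: k1 = f(t_n, p_n); k2 = f(t_n + h, p_n + h·k1); p_{n+1} = p_n + (h/2)·(k1 + k2).
t=0.000000, p=0.950000:
  k1 = f(0.000000, 0.950000) = 0.860500
  k2 = f(0.300000, 1.208150) = 1.655439
  p ← 0.950000 + (0.3/2)·(0.860500 + 1.655439) = 1.327391
t=0.300000, p=1.327391:
  k1 = f(0.300000, 1.327391) = 1.749639
  k2 = f(0.600000, 1.852282) = 2.755303
  p ← 1.327391 + (0.3/2)·(1.749639 + 2.755303) = 2.003132
p(0.6) ≈ 2.0031

2.0031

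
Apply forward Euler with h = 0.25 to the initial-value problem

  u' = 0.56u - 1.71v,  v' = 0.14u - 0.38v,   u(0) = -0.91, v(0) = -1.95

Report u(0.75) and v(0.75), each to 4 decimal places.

Euler on (u,v): u_{n+1} = u_n + h·u', v_{n+1} = v_n + h·v'.
0.000000: (-0.910000, -1.950000); f=(2.824900, 0.613600) → (-0.203775, -1.796600)
0.250000: (-0.203775, -1.796600); f=(2.958072, 0.654179) → (0.535743, -1.633055)
0.500000: (0.535743, -1.633055); f=(3.092540, 0.695565) → (1.308878, -1.459164)
(u(0.75), v(0.75)) ≈ (1.3089, -1.4592)

1.3089, -1.4592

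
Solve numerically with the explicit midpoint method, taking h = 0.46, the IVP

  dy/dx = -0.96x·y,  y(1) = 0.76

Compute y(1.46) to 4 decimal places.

Midpoint: k1 = f(x_n, y_n); k2 = f(x_n + h/2, y_n + (h/2)·k1); y_{n+1} = y_n + h·k2.
x=1.000000, y=0.760000:
  k1 = f(1.000000, 0.760000) = -0.729600
  k2 = f(1.230000, 0.592192) = -0.699260
  y ← 0.760000 + 0.46·(-0.699260) = 0.438340
y(1.46) ≈ 0.4383

0.4383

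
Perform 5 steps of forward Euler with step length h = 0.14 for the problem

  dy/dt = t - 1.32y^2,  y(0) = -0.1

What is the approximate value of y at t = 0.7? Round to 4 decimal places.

Euler: y_{n+1} = y_n + h·f(t_n, y_n).
t=0.000000, y=-0.100000: f=-0.013200 → y ← -0.100000 + 0.14·(-0.013200) = -0.101848
t=0.140000, y=-0.101848: f=0.126308 → y ← -0.101848 + 0.14·0.126308 = -0.084165
t=0.280000, y=-0.084165: f=0.270649 → y ← -0.084165 + 0.14·0.270649 = -0.046274
t=0.420000, y=-0.046274: f=0.417174 → y ← -0.046274 + 0.14·0.417174 = 0.012130
t=0.560000, y=0.012130: f=0.559806 → y ← 0.012130 + 0.14·0.559806 = 0.090503
y(0.7) ≈ 0.0905

0.0905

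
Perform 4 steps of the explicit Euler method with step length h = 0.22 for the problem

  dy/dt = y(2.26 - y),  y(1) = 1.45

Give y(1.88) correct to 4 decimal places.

2.1511

Euler: y_{n+1} = y_n + h·f(t_n, y_n).
t=1.000000, y=1.450000: f=1.174500 → y ← 1.450000 + 0.22·1.174500 = 1.708390
t=1.220000, y=1.708390: f=0.942365 → y ← 1.708390 + 0.22·0.942365 = 1.915710
t=1.440000, y=1.915710: f=0.659559 → y ← 1.915710 + 0.22·0.659559 = 2.060813
t=1.660000, y=2.060813: f=0.410487 → y ← 2.060813 + 0.22·0.410487 = 2.151120
y(1.88) ≈ 2.1511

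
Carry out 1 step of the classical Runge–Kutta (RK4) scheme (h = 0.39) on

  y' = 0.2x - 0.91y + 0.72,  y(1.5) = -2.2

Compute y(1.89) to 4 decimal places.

-1.1944

RK4: k1 = f(x_n, y_n); k2 = f(x_n + h/2, y_n + (h/2)·k1); k3 = f(x_n + h/2, y_n + (h/2)·k2); k4 = f(x_n + h, y_n + h·k3); y_{n+1} = y_n + (h/6)·(k1 + 2k2 + 2k3 + k4).
x=1.500000, y=-2.200000:
  k1 = f(1.500000, -2.200000) = 3.022000
  k2 = f(1.695000, -1.610710) = 2.524746
  k3 = f(1.695000, -1.707675) = 2.612984
  k4 = f(1.890000, -1.180936) = 2.172652
  y ← -2.200000 + (0.39/6)·(k1 + 2k2 + 2k3 + k4) = -1.194443
y(1.89) ≈ -1.1944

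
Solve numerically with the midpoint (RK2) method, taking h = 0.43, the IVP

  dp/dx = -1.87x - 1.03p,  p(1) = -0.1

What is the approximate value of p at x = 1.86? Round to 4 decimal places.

-1.6345

Midpoint: k1 = f(x_n, p_n); k2 = f(x_n + h/2, p_n + (h/2)·k1); p_{n+1} = p_n + h·k2.
x=1.000000, p=-0.100000:
  k1 = f(1.000000, -0.100000) = -1.767000
  k2 = f(1.215000, -0.479905) = -1.777748
  p ← -0.100000 + 0.43·(-1.777748) = -0.864432
x=1.430000, p=-0.864432:
  k1 = f(1.430000, -0.864432) = -1.783735
  k2 = f(1.645000, -1.247935) = -1.790777
  p ← -0.864432 + 0.43·(-1.790777) = -1.634466
p(1.86) ≈ -1.6345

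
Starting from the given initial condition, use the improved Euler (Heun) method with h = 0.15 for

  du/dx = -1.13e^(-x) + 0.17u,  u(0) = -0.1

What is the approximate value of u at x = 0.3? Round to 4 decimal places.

Heun: k1 = f(x_n, u_n); k2 = f(x_n + h, u_n + h·k1); u_{n+1} = u_n + (h/2)·(k1 + k2).
x=0.000000, u=-0.100000:
  k1 = f(0.000000, -0.100000) = -1.147000
  k2 = f(0.150000, -0.272050) = -1.018849
  u ← -0.100000 + (0.15/2)·(-1.147000 + (-1.018849)) = -0.262439
x=0.150000, u=-0.262439:
  k1 = f(0.150000, -0.262439) = -1.017215
  k2 = f(0.300000, -0.415021) = -0.907678
  u ← -0.262439 + (0.15/2)·(-1.017215 + (-0.907678)) = -0.406806
u(0.3) ≈ -0.4068

-0.4068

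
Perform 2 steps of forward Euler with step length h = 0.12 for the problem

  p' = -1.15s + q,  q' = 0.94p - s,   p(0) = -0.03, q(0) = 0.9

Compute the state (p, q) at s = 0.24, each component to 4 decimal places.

0.1690, 0.8910

Euler on (p,q): p_{n+1} = p_n + h·p', q_{n+1} = q_n + h·q'.
0.000000: (-0.030000, 0.900000); f=(0.900000, -0.028200) → (0.078000, 0.896616)
0.120000: (0.078000, 0.896616); f=(0.758616, -0.046680) → (0.169034, 0.891014)
(p(0.24), q(0.24)) ≈ (0.1690, 0.8910)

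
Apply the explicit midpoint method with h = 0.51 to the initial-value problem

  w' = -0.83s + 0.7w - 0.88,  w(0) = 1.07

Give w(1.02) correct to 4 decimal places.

Midpoint: k1 = f(s_n, w_n); k2 = f(s_n + h/2, w_n + (h/2)·k1); w_{n+1} = w_n + h·k2.
s=0.000000, w=1.070000:
  k1 = f(0.000000, 1.070000) = -0.131000
  k2 = f(0.255000, 1.036595) = -0.366033
  w ← 1.070000 + 0.51·(-0.366033) = 0.883323
s=0.510000, w=0.883323:
  k1 = f(0.510000, 0.883323) = -0.684974
  k2 = f(0.765000, 0.708655) = -1.018892
  w ← 0.883323 + 0.51·(-1.018892) = 0.363688
w(1.02) ≈ 0.3637

0.3637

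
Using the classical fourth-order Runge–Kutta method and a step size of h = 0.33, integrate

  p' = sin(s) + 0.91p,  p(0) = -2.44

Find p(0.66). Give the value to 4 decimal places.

-4.1886

RK4: k1 = f(s_n, p_n); k2 = f(s_n + h/2, p_n + (h/2)·k1); k3 = f(s_n + h/2, p_n + (h/2)·k2); k4 = f(s_n + h, p_n + h·k3); p_{n+1} = p_n + (h/6)·(k1 + 2k2 + 2k3 + k4).
s=0.000000, p=-2.440000:
  k1 = f(0.000000, -2.440000) = -2.220400
  k2 = f(0.165000, -2.806366) = -2.389541
  k3 = f(0.165000, -2.834274) = -2.414937
  k4 = f(0.330000, -3.236929) = -2.621563
  p ← -2.440000 + (0.33/6)·(k1 + 2k2 + 2k3 + k4) = -3.234801
s=0.330000, p=-3.234801:
  k1 = f(0.330000, -3.234801) = -2.619625
  k2 = f(0.495000, -3.667039) = -2.861974
  k3 = f(0.495000, -3.707026) = -2.898362
  k4 = f(0.660000, -4.191260) = -3.200930
  p ← -3.234801 + (0.33/6)·(k1 + 2k2 + 2k3 + k4) = -4.188568
p(0.66) ≈ -4.1886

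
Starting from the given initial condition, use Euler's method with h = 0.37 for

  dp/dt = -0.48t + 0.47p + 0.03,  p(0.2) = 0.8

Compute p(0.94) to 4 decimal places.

0.9836

Euler: p_{n+1} = p_n + h·f(t_n, p_n).
t=0.200000, p=0.800000: f=0.310000 → p ← 0.800000 + 0.37·0.310000 = 0.914700
t=0.570000, p=0.914700: f=0.186309 → p ← 0.914700 + 0.37·0.186309 = 0.983634
p(0.94) ≈ 0.9836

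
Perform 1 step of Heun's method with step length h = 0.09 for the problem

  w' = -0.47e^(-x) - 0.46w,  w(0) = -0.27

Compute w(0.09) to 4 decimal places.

-0.2987

Heun: k1 = f(x_n, w_n); k2 = f(x_n + h, w_n + h·k1); w_{n+1} = w_n + (h/2)·(k1 + k2).
x=0.000000, w=-0.270000:
  k1 = f(0.000000, -0.270000) = -0.345800
  k2 = f(0.090000, -0.301122) = -0.291032
  w ← -0.270000 + (0.09/2)·(-0.345800 + (-0.291032)) = -0.298657
w(0.09) ≈ -0.2987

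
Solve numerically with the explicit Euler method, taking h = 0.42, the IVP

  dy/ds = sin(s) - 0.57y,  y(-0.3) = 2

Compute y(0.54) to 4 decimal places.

Euler: y_{n+1} = y_n + h·f(s_n, y_n).
s=-0.300000, y=2.000000: f=-1.435520 → y ← 2.000000 + 0.42·(-1.435520) = 1.397082
s=0.120000, y=1.397082: f=-0.676624 → y ← 1.397082 + 0.42·(-0.676624) = 1.112899
y(0.54) ≈ 1.1129

1.1129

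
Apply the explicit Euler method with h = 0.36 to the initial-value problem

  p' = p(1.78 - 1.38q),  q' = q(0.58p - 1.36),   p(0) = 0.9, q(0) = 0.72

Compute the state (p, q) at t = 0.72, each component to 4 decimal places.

Euler on (p,q): p_{n+1} = p_n + h·p', q_{n+1} = q_n + h·q'.
0.000000: (0.900000, 0.720000); f=(0.707760, -0.603360) → (1.154794, 0.502790)
0.360000: (1.154794, 0.502790); f=(1.254278, -0.347036) → (1.606334, 0.377857)
(p(0.72), q(0.72)) ≈ (1.6063, 0.3779)

1.6063, 0.3779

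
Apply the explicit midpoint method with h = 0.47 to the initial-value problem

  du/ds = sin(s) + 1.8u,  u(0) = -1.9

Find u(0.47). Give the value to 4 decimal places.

Midpoint: k1 = f(s_n, u_n); k2 = f(s_n + h/2, u_n + (h/2)·k1); u_{n+1} = u_n + h·k2.
s=0.000000, u=-1.900000:
  k1 = f(0.000000, -1.900000) = -3.420000
  k2 = f(0.235000, -2.703700) = -4.633817
  u ← -1.900000 + 0.47·(-4.633817) = -4.077894
u(0.47) ≈ -4.0779

-4.0779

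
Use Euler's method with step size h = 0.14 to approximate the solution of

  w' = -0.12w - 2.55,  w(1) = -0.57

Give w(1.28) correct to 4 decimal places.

-1.2590

Euler: w_{n+1} = w_n + h·f(s_n, w_n).
s=1.000000, w=-0.570000: f=-2.481600 → w ← -0.570000 + 0.14·(-2.481600) = -0.917424
s=1.140000, w=-0.917424: f=-2.439909 → w ← -0.917424 + 0.14·(-2.439909) = -1.259011
w(1.28) ≈ -1.2590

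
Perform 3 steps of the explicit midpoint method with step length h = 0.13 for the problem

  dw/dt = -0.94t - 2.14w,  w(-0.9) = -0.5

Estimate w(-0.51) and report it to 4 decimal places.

-0.0548

Midpoint: k1 = f(t_n, w_n); k2 = f(t_n + h/2, w_n + (h/2)·k1); w_{n+1} = w_n + h·k2.
t=-0.900000, w=-0.500000:
  k1 = f(-0.900000, -0.500000) = 1.916000
  k2 = f(-0.835000, -0.375460) = 1.588384
  w ← -0.500000 + 0.13·1.588384 = -0.293510
t=-0.770000, w=-0.293510:
  k1 = f(-0.770000, -0.293510) = 1.351911
  k2 = f(-0.705000, -0.205636) = 1.102761
  w ← -0.293510 + 0.13·1.102761 = -0.150151
t=-0.640000, w=-0.150151:
  k1 = f(-0.640000, -0.150151) = 0.922923
  k2 = f(-0.575000, -0.090161) = 0.733445
  w ← -0.150151 + 0.13·0.733445 = -0.054803
w(-0.51) ≈ -0.0548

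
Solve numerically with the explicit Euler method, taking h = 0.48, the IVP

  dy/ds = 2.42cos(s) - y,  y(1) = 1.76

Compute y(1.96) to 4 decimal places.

Euler: y_{n+1} = y_n + h·f(s_n, y_n).
s=1.000000, y=1.760000: f=-0.452468 → y ← 1.760000 + 0.48·(-0.452468) = 1.542815
s=1.480000, y=1.542815: f=-1.323390 → y ← 1.542815 + 0.48·(-1.323390) = 0.907588
y(1.96) ≈ 0.9076

0.9076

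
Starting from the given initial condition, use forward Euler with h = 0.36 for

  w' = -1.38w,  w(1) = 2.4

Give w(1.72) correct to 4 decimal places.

0.6077

Euler: w_{n+1} = w_n + h·f(x_n, w_n).
x=1.000000, w=2.400000: f=-3.312000 → w ← 2.400000 + 0.36·(-3.312000) = 1.207680
x=1.360000, w=1.207680: f=-1.666598 → w ← 1.207680 + 0.36·(-1.666598) = 0.607705
w(1.72) ≈ 0.6077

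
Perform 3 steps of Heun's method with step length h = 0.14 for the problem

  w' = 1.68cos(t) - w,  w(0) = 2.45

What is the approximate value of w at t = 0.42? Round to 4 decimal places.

2.1668

Heun: k1 = f(t_n, w_n); k2 = f(t_n + h, w_n + h·k1); w_{n+1} = w_n + (h/2)·(k1 + k2).
t=0.000000, w=2.450000:
  k1 = f(0.000000, 2.450000) = -0.770000
  k2 = f(0.140000, 2.342200) = -0.678637
  w ← 2.450000 + (0.14/2)·(-0.770000 + (-0.678637)) = 2.348595
t=0.140000, w=2.348595:
  k1 = f(0.140000, 2.348595) = -0.685033
  k2 = f(0.280000, 2.252691) = -0.638118
  w ← 2.348595 + (0.14/2)·(-0.685033 + (-0.638118)) = 2.255975
t=0.280000, w=2.255975:
  k1 = f(0.280000, 2.255975) = -0.641402
  k2 = f(0.420000, 2.166179) = -0.632189
  w ← 2.255975 + (0.14/2)·(-0.641402 + (-0.632189)) = 2.166824
w(0.42) ≈ 2.1668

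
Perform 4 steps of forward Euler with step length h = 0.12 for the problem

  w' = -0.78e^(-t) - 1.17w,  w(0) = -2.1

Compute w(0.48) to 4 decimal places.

-1.3960

Euler: w_{n+1} = w_n + h·f(t_n, w_n).
t=0.000000, w=-2.100000: f=1.677000 → w ← -2.100000 + 0.12·1.677000 = -1.898760
t=0.120000, w=-1.898760: f=1.529751 → w ← -1.898760 + 0.12·1.529751 = -1.715190
t=0.240000, w=-1.715190: f=1.393202 → w ← -1.715190 + 0.12·1.393202 = -1.548006
t=0.360000, w=-1.548006: f=1.266979 → w ← -1.548006 + 0.12·1.266979 = -1.395968
w(0.48) ≈ -1.3960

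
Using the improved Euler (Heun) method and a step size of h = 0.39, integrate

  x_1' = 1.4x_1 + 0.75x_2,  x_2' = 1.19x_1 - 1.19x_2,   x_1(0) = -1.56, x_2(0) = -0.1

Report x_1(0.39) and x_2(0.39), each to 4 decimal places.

Heun on (x_1,x_2): k1 = f(t_n, state_n); k2 = f(t_n + h, state_n + h·k1); state_{n+1} = state_n + (h/2)·(k1 + k2).
0.000000: (-1.560000, -0.100000)
  k1 = (-2.259000, -1.737400)
  predictor → (-2.441010, -0.777586)
  k2 = (-4.000603, -1.979475)
  → (-2.780623, -0.824791)
(x_1(0.39), x_2(0.39)) ≈ (-2.7806, -0.8248)

-2.7806, -0.8248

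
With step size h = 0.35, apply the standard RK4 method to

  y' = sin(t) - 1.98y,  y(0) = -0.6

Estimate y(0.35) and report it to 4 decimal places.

-0.2518

RK4: k1 = f(t_n, y_n); k2 = f(t_n + h/2, y_n + (h/2)·k1); k3 = f(t_n + h/2, y_n + (h/2)·k2); k4 = f(t_n + h, y_n + h·k3); y_{n+1} = y_n + (h/6)·(k1 + 2k2 + 2k3 + k4).
t=0.000000, y=-0.600000:
  k1 = f(0.000000, -0.600000) = 1.188000
  k2 = f(0.175000, -0.392100) = 0.950466
  k3 = f(0.175000, -0.433668) = 1.032772
  k4 = f(0.350000, -0.238530) = 0.815187
  y ← -0.600000 + (0.35/6)·(k1 + 2k2 + 2k3 + k4) = -0.251770
y(0.35) ≈ -0.2518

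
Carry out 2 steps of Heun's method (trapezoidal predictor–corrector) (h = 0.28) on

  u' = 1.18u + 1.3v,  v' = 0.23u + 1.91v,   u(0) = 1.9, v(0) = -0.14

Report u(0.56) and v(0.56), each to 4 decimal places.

3.5726, 0.1346

Heun on (u,v): k1 = f(x_n, state_n); k2 = f(x_n + h, state_n + h·k1); state_{n+1} = state_n + (h/2)·(k1 + k2).
0.000000: (1.900000, -0.140000)
  k1 = (2.060000, 0.169600)
  predictor → (2.476800, -0.092512)
  k2 = (2.802358, 0.392966)
  → (2.580730, -0.061241)
0.280000: (2.580730, -0.061241)
  k1 = (2.965649, 0.476598)
  predictor → (3.411112, 0.072207)
  k2 = (4.118981, 0.922471)
  → (3.572578, 0.134629)
(u(0.56), v(0.56)) ≈ (3.5726, 0.1346)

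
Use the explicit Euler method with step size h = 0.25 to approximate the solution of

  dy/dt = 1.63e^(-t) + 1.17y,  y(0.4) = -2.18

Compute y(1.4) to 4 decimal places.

Euler: y_{n+1} = y_n + h·f(t_n, y_n).
t=0.400000, y=-2.180000: f=-1.457978 → y ← -2.180000 + 0.25·(-1.457978) = -2.544495
t=0.650000, y=-2.544495: f=-2.126124 → y ← -2.544495 + 0.25·(-2.126124) = -3.076026
t=0.900000, y=-3.076026: f=-2.936241 → y ← -3.076026 + 0.25·(-2.936241) = -3.810086
t=1.150000, y=-3.810086: f=-3.941683 → y ← -3.810086 + 0.25·(-3.941683) = -4.795507
y(1.4) ≈ -4.7955

-4.7955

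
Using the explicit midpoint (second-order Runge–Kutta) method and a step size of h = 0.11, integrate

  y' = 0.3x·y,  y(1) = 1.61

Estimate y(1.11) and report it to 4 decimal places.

1.6670

Midpoint: k1 = f(x_n, y_n); k2 = f(x_n + h/2, y_n + (h/2)·k1); y_{n+1} = y_n + h·k2.
x=1.000000, y=1.610000:
  k1 = f(1.000000, 1.610000) = 0.483000
  k2 = f(1.055000, 1.636565) = 0.517973
  y ← 1.610000 + 0.11·0.517973 = 1.666977
y(1.11) ≈ 1.6670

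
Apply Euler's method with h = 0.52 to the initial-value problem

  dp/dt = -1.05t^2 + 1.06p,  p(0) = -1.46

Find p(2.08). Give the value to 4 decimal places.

-11.0533

Euler: p_{n+1} = p_n + h·f(t_n, p_n).
t=0.000000, p=-1.460000: f=-1.547600 → p ← -1.460000 + 0.52·(-1.547600) = -2.264752
t=0.520000, p=-2.264752: f=-2.684557 → p ← -2.264752 + 0.52·(-2.684557) = -3.660722
t=1.040000, p=-3.660722: f=-5.016045 → p ← -3.660722 + 0.52·(-5.016045) = -6.269065
t=1.560000, p=-6.269065: f=-9.200489 → p ← -6.269065 + 0.52·(-9.200489) = -11.053319
p(2.08) ≈ -11.0533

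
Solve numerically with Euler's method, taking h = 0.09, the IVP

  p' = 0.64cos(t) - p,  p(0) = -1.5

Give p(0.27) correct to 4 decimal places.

Euler: p_{n+1} = p_n + h·f(t_n, p_n).
t=0.000000, p=-1.500000: f=2.140000 → p ← -1.500000 + 0.09·2.140000 = -1.307400
t=0.090000, p=-1.307400: f=1.944810 → p ← -1.307400 + 0.09·1.944810 = -1.132367
t=0.180000, p=-1.132367: f=1.762027 → p ← -1.132367 + 0.09·1.762027 = -0.973785
p(0.27) ≈ -0.9738

-0.9738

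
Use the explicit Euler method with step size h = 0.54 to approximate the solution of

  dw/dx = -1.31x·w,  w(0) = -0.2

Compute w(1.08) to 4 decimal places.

Euler: w_{n+1} = w_n + h·f(x_n, w_n).
x=0.000000, w=-0.200000: f=0.000000 → w ← -0.200000 + 0.54·0.000000 = -0.200000
x=0.540000, w=-0.200000: f=0.141480 → w ← -0.200000 + 0.54·0.141480 = -0.123601
w(1.08) ≈ -0.1236

-0.1236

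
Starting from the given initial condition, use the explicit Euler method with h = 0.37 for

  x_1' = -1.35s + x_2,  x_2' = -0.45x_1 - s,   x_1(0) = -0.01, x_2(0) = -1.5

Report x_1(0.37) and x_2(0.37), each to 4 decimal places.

-0.5650, -1.4983

Euler on (x_1,x_2): x_1_{n+1} = x_1_n + h·x_1', x_2_{n+1} = x_2_n + h·x_2'.
0.000000: (-0.010000, -1.500000); f=(-1.500000, 0.004500) → (-0.565000, -1.498335)
(x_1(0.37), x_2(0.37)) ≈ (-0.5650, -1.4983)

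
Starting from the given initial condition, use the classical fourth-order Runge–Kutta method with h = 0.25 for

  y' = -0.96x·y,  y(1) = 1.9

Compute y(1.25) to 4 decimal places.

1.4504

RK4: k1 = f(x_n, y_n); k2 = f(x_n + h/2, y_n + (h/2)·k1); k3 = f(x_n + h/2, y_n + (h/2)·k2); k4 = f(x_n + h, y_n + h·k3); y_{n+1} = y_n + (h/6)·(k1 + 2k2 + 2k3 + k4).
x=1.000000, y=1.900000:
  k1 = f(1.000000, 1.900000) = -1.824000
  k2 = f(1.125000, 1.672000) = -1.805760
  k3 = f(1.125000, 1.674280) = -1.808222
  k4 = f(1.250000, 1.447944) = -1.737533
  y ← 1.900000 + (0.25/6)·(k1 + 2k2 + 2k3 + k4) = 1.450438
y(1.25) ≈ 1.4504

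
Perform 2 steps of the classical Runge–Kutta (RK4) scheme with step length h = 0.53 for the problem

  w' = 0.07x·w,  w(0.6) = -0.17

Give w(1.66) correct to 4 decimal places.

RK4: k1 = f(x_n, w_n); k2 = f(x_n + h/2, w_n + (h/2)·k1); k3 = f(x_n + h/2, w_n + (h/2)·k2); k4 = f(x_n + h, w_n + h·k3); w_{n+1} = w_n + (h/6)·(k1 + 2k2 + 2k3 + k4).
x=0.600000, w=-0.170000:
  k1 = f(0.600000, -0.170000) = -0.007140
  k2 = f(0.865000, -0.171892) = -0.010408
  k3 = f(0.865000, -0.172758) = -0.010461
  k4 = f(1.130000, -0.175544) = -0.013886
  w ← -0.170000 + (0.53/6)·(k1 + 2k2 + 2k3 + k4) = -0.175544
x=1.130000, w=-0.175544:
  k1 = f(1.130000, -0.175544) = -0.013886
  k2 = f(1.395000, -0.179224) = -0.017501
  k3 = f(1.395000, -0.180182) = -0.017595
  k4 = f(1.660000, -0.184869) = -0.021482
  w ← -0.175544 + (0.53/6)·(k1 + 2k2 + 2k3 + k4) = -0.184868
w(1.66) ≈ -0.1849

-0.1849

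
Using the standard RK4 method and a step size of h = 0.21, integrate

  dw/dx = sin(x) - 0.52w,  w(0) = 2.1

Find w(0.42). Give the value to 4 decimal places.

RK4: k1 = f(x_n, w_n); k2 = f(x_n + h/2, w_n + (h/2)·k1); k3 = f(x_n + h/2, w_n + (h/2)·k2); k4 = f(x_n + h, w_n + h·k3); w_{n+1} = w_n + (h/6)·(k1 + 2k2 + 2k3 + k4).
x=0.000000, w=2.100000:
  k1 = f(0.000000, 2.100000) = -1.092000
  k2 = f(0.105000, 1.985340) = -0.927570
  k3 = f(0.105000, 2.002605) = -0.936548
  k4 = f(0.210000, 1.903325) = -0.781269
  w ← 2.100000 + (0.21/6)·(k1 + 2k2 + 2k3 + k4) = 1.903947
x=0.210000, w=1.903947:
  k1 = f(0.210000, 1.903947) = -0.781593
  k2 = f(0.315000, 1.821880) = -0.637561
  k3 = f(0.315000, 1.837003) = -0.645425
  k4 = f(0.420000, 1.768408) = -0.511812
  w ← 1.903947 + (0.21/6)·(k1 + 2k2 + 2k3 + k4) = 1.768869
w(0.42) ≈ 1.7689

1.7689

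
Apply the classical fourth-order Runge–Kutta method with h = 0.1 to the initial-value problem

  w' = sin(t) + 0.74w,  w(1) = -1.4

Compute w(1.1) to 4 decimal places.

-1.4176

RK4: k1 = f(t_n, w_n); k2 = f(t_n + h/2, w_n + (h/2)·k1); k3 = f(t_n + h/2, w_n + (h/2)·k2); k4 = f(t_n + h, w_n + h·k3); w_{n+1} = w_n + (h/6)·(k1 + 2k2 + 2k3 + k4).
t=1.000000, w=-1.400000:
  k1 = f(1.000000, -1.400000) = -0.194529
  k2 = f(1.050000, -1.409726) = -0.175774
  k3 = f(1.050000, -1.408789) = -0.175080
  k4 = f(1.100000, -1.417508) = -0.157749
  w ← -1.400000 + (0.1/6)·(k1 + 2k2 + 2k3 + k4) = -1.417566
w(1.1) ≈ -1.4176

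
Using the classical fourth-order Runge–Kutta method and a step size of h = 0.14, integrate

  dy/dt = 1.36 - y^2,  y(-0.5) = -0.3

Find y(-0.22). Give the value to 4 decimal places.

0.0738

RK4: k1 = f(t_n, y_n); k2 = f(t_n + h/2, y_n + (h/2)·k1); k3 = f(t_n + h/2, y_n + (h/2)·k2); k4 = f(t_n + h, y_n + h·k3); y_{n+1} = y_n + (h/6)·(k1 + 2k2 + 2k3 + k4).
t=-0.500000, y=-0.300000:
  k1 = f(-0.500000, -0.300000) = 1.270000
  k2 = f(-0.430000, -0.211100) = 1.315437
  k3 = f(-0.430000, -0.207919) = 1.316770
  k4 = f(-0.360000, -0.115652) = 1.346625
  y ← -0.300000 + (0.14/6)·(k1 + 2k2 + 2k3 + k4) = -0.116109
t=-0.360000, y=-0.116109:
  k1 = f(-0.360000, -0.116109) = 1.346519
  k2 = f(-0.290000, -0.021853) = 1.359522
  k3 = f(-0.290000, -0.020943) = 1.359561
  k4 = f(-0.220000, 0.074229) = 1.354490
  y ← -0.116109 + (0.14/6)·(k1 + 2k2 + 2k3 + k4) = 0.073805
y(-0.22) ≈ 0.0738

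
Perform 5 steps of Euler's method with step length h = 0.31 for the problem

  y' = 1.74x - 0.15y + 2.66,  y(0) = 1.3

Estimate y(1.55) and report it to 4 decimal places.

6.3777

Euler: y_{n+1} = y_n + h·f(x_n, y_n).
x=0.000000, y=1.300000: f=2.465000 → y ← 1.300000 + 0.31·2.465000 = 2.064150
x=0.310000, y=2.064150: f=2.889778 → y ← 2.064150 + 0.31·2.889778 = 2.959981
x=0.620000, y=2.959981: f=3.294803 → y ← 2.959981 + 0.31·3.294803 = 3.981370
x=0.930000, y=3.981370: f=3.680995 → y ← 3.981370 + 0.31·3.680995 = 5.122478
x=1.240000, y=5.122478: f=4.049228 → y ← 5.122478 + 0.31·4.049228 = 6.377739
y(1.55) ≈ 6.3777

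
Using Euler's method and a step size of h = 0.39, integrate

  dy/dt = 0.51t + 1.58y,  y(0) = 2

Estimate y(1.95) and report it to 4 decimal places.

23.4740

Euler: y_{n+1} = y_n + h·f(t_n, y_n).
t=0.000000, y=2.000000: f=3.160000 → y ← 2.000000 + 0.39·3.160000 = 3.232400
t=0.390000, y=3.232400: f=5.306092 → y ← 3.232400 + 0.39·5.306092 = 5.301776
t=0.780000, y=5.301776: f=8.774606 → y ← 5.301776 + 0.39·8.774606 = 8.723872
t=1.170000, y=8.723872: f=14.380418 → y ← 8.723872 + 0.39·14.380418 = 14.332235
t=1.560000, y=14.332235: f=23.440532 → y ← 14.332235 + 0.39·23.440532 = 23.474043
y(1.95) ≈ 23.4740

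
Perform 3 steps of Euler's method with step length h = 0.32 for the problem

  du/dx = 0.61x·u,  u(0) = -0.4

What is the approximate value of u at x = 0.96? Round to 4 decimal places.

Euler: u_{n+1} = u_n + h·f(x_n, u_n).
x=0.000000, u=-0.400000: f=0.000000 → u ← -0.400000 + 0.32·0.000000 = -0.400000
x=0.320000, u=-0.400000: f=-0.078080 → u ← -0.400000 + 0.32·(-0.078080) = -0.424986
x=0.640000, u=-0.424986: f=-0.165914 → u ← -0.424986 + 0.32·(-0.165914) = -0.478078
u(0.96) ≈ -0.4781

-0.4781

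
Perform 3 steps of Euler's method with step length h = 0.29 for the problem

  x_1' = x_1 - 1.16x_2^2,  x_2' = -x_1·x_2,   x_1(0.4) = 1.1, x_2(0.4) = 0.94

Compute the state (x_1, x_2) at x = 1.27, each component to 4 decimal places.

1.6261, 0.2679

Euler on (x_1,x_2): x_1_{n+1} = x_1_n + h·x_1', x_2_{n+1} = x_2_n + h·x_2'.
0.400000: (1.100000, 0.940000); f=(0.075024, -1.034000) → (1.121757, 0.640140)
0.690000: (1.121757, 0.640140); f=(0.646413, -0.718082) → (1.309217, 0.431896)
0.980000: (1.309217, 0.431896); f=(1.092837, -0.565446) → (1.626139, 0.267917)
(x_1(1.27), x_2(1.27)) ≈ (1.6261, 0.2679)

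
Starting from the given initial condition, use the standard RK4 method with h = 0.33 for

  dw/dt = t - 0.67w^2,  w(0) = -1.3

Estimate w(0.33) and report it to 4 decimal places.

RK4: k1 = f(t_n, w_n); k2 = f(t_n + h/2, w_n + (h/2)·k1); k3 = f(t_n + h/2, w_n + (h/2)·k2); k4 = f(t_n + h, w_n + h·k3); w_{n+1} = w_n + (h/6)·(k1 + 2k2 + 2k3 + k4).
t=0.000000, w=-1.300000:
  k1 = f(0.000000, -1.300000) = -1.132300
  k2 = f(0.165000, -1.486830) = -1.316144
  k3 = f(0.165000, -1.517164) = -1.377196
  k4 = f(0.330000, -1.754475) = -1.732382
  w ← -1.300000 + (0.33/6)·(k1 + 2k2 + 2k3 + k4) = -1.753825
w(0.33) ≈ -1.7538

-1.7538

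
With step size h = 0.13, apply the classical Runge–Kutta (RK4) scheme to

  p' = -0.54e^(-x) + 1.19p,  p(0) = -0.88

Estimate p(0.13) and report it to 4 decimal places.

-1.0985

RK4: k1 = f(x_n, p_n); k2 = f(x_n + h/2, p_n + (h/2)·k1); k3 = f(x_n + h/2, p_n + (h/2)·k2); k4 = f(x_n + h, p_n + h·k3); p_{n+1} = p_n + (h/6)·(k1 + 2k2 + 2k3 + k4).
x=0.000000, p=-0.880000:
  k1 = f(0.000000, -0.880000) = -1.587200
  k2 = f(0.065000, -0.983168) = -1.675986
  k3 = f(0.065000, -0.988939) = -1.682854
  k4 = f(0.130000, -1.098771) = -1.781709
  p ← -0.880000 + (0.13/6)·(k1 + 2k2 + 2k3 + k4) = -1.098543
p(0.13) ≈ -1.0985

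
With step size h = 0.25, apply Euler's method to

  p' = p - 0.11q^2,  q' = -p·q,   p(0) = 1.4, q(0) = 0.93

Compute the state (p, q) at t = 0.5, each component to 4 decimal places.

2.1477, 0.3436

Euler on (p,q): p_{n+1} = p_n + h·p', q_{n+1} = q_n + h·q'.
0.000000: (1.400000, 0.930000); f=(1.304861, -1.302000) → (1.726215, 0.604500)
0.250000: (1.726215, 0.604500); f=(1.686019, -1.043497) → (2.147720, 0.343626)
(p(0.5), q(0.5)) ≈ (2.1477, 0.3436)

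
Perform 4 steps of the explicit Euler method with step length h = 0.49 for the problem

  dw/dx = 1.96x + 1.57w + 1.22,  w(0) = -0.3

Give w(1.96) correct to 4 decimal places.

Euler: w_{n+1} = w_n + h·f(x_n, w_n).
x=0.000000, w=-0.300000: f=0.749000 → w ← -0.300000 + 0.49·0.749000 = 0.067010
x=0.490000, w=0.067010: f=2.285606 → w ← 0.067010 + 0.49·2.285606 = 1.186957
x=0.980000, w=1.186957: f=5.004322 → w ← 1.186957 + 0.49·5.004322 = 3.639075
x=1.470000, w=3.639075: f=9.814547 → w ← 3.639075 + 0.49·9.814547 = 8.448203
w(1.96) ≈ 8.4482

8.4482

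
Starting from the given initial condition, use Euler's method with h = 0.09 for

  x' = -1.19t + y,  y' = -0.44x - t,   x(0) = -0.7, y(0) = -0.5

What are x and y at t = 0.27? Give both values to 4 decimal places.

Euler on (x,y): x_{n+1} = x_n + h·x', y_{n+1} = y_n + h·y'.
0.000000: (-0.700000, -0.500000); f=(-0.500000, 0.308000) → (-0.745000, -0.472280)
0.090000: (-0.745000, -0.472280); f=(-0.579380, 0.237800) → (-0.797144, -0.450878)
0.180000: (-0.797144, -0.450878); f=(-0.665078, 0.170743) → (-0.857001, -0.435511)
(x(0.27), y(0.27)) ≈ (-0.8570, -0.4355)

-0.8570, -0.4355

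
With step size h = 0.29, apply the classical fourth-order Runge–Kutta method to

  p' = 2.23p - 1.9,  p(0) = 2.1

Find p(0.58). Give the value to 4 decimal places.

RK4: k1 = f(s_n, p_n); k2 = f(s_n + h/2, p_n + (h/2)·k1); k3 = f(s_n + h/2, p_n + (h/2)·k2); k4 = f(s_n + h, p_n + h·k3); p_{n+1} = p_n + (h/6)·(k1 + 2k2 + 2k3 + k4).
s=0.000000, p=2.100000:
  k1 = f(0.000000, 2.100000) = 2.783000
  k2 = f(0.145000, 2.503535) = 3.682883
  k3 = f(0.145000, 2.634018) = 3.973860
  k4 = f(0.290000, 3.252419) = 5.352895
  p ← 2.100000 + (0.29/6)·(k1 + 2k2 + 2k3 + k4) = 3.233387
s=0.290000, p=3.233387:
  k1 = f(0.290000, 3.233387) = 5.310453
  k2 = f(0.435000, 4.003402) = 7.027587
  k3 = f(0.435000, 4.252387) = 7.582823
  k4 = f(0.580000, 5.432405) = 10.214264
  p ← 3.233387 + (0.29/6)·(k1 + 2k2 + 2k3 + k4) = 5.396088
p(0.58) ≈ 5.3961

5.3961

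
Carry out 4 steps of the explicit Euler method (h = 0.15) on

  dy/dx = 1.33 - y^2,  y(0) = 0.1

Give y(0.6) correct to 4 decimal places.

0.7849

Euler: y_{n+1} = y_n + h·f(x_n, y_n).
x=0.000000, y=0.100000: f=1.320000 → y ← 0.100000 + 0.15·1.320000 = 0.298000
x=0.150000, y=0.298000: f=1.241196 → y ← 0.298000 + 0.15·1.241196 = 0.484179
x=0.300000, y=0.484179: f=1.095570 → y ← 0.484179 + 0.15·1.095570 = 0.648515
x=0.450000, y=0.648515: f=0.909428 → y ← 0.648515 + 0.15·0.909428 = 0.784929
y(0.6) ≈ 0.7849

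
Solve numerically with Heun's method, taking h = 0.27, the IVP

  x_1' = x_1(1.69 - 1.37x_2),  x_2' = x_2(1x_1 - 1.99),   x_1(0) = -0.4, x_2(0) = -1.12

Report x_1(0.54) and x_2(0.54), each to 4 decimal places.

Heun on (x_1,x_2): k1 = f(t_n, state_n); k2 = f(t_n + h, state_n + h·k1); state_{n+1} = state_n + (h/2)·(k1 + k2).
0.000000: (-0.400000, -1.120000)
  k1 = (-1.289760, 2.676800)
  predictor → (-0.748235, -0.397264)
  k2 = (-1.671746, 1.087802)
  → (-0.799803, -0.611779)
0.270000: (-0.799803, -0.611779)
  k1 = (-2.022012, 1.706742)
  predictor → (-1.345747, -0.150958)
  k2 = (-2.552629, 0.503559)
  → (-1.417380, -0.313388)
(x_1(0.54), x_2(0.54)) ≈ (-1.4174, -0.3134)

-1.4174, -0.3134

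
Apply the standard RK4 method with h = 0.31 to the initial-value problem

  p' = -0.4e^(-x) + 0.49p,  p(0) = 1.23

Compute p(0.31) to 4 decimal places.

RK4: k1 = f(x_n, p_n); k2 = f(x_n + h/2, p_n + (h/2)·k1); k3 = f(x_n + h/2, p_n + (h/2)·k2); k4 = f(x_n + h, p_n + h·k3); p_{n+1} = p_n + (h/6)·(k1 + 2k2 + 2k3 + k4).
x=0.000000, p=1.230000:
  k1 = f(0.000000, 1.230000) = 0.202700
  k2 = f(0.155000, 1.261418) = 0.275529
  k3 = f(0.155000, 1.272707) = 0.281060
  k4 = f(0.310000, 1.317129) = 0.352014
  p ← 1.230000 + (0.31/6)·(k1 + 2k2 + 2k3 + k4) = 1.316174
p(0.31) ≈ 1.3162

1.3162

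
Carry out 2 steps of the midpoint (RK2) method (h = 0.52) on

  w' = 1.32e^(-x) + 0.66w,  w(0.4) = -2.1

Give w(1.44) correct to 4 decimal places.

Midpoint: k1 = f(x_n, w_n); k2 = f(x_n + h/2, w_n + (h/2)·k1); w_{n+1} = w_n + h·k2.
x=0.400000, w=-2.100000:
  k1 = f(0.400000, -2.100000) = -0.501178
  k2 = f(0.660000, -2.230306) = -0.789758
  w ← -2.100000 + 0.52·(-0.789758) = -2.510674
x=0.920000, w=-2.510674:
  k1 = f(0.920000, -2.510674) = -1.131000
  k2 = f(1.180000, -2.804734) = -1.445517
  w ← -2.510674 + 0.52·(-1.445517) = -3.262343
w(1.44) ≈ -3.2623

-3.2623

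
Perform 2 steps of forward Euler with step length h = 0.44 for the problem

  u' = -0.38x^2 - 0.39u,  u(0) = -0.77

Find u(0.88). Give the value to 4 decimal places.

-0.5608

Euler: u_{n+1} = u_n + h·f(x_n, u_n).
x=0.000000, u=-0.770000: f=0.300300 → u ← -0.770000 + 0.44·0.300300 = -0.637868
x=0.440000, u=-0.637868: f=0.175201 → u ← -0.637868 + 0.44·0.175201 = -0.560780
u(0.88) ≈ -0.5608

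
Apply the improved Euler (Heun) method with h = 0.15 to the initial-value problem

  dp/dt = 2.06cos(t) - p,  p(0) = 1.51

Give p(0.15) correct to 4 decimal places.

Heun: k1 = f(t_n, p_n); k2 = f(t_n + h, p_n + h·k1); p_{n+1} = p_n + (h/2)·(k1 + k2).
t=0.000000, p=1.510000:
  k1 = f(0.000000, 1.510000) = 0.550000
  k2 = f(0.150000, 1.592500) = 0.444368
  p ← 1.510000 + (0.15/2)·(0.550000 + 0.444368) = 1.584578
p(0.15) ≈ 1.5846

1.5846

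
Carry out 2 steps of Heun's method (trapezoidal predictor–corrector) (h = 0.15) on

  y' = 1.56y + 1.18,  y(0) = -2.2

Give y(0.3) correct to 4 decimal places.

Heun: k1 = f(x_n, y_n); k2 = f(x_n + h, y_n + h·k1); y_{n+1} = y_n + (h/2)·(k1 + k2).
x=0.000000, y=-2.200000:
  k1 = f(0.000000, -2.200000) = -2.252000
  k2 = f(0.150000, -2.537800) = -2.778968
  y ← -2.200000 + (0.15/2)·(-2.252000 + (-2.778968)) = -2.577323
x=0.150000, y=-2.577323:
  k1 = f(0.150000, -2.577323) = -2.840623
  k2 = f(0.300000, -3.003416) = -3.505329
  y ← -2.577323 + (0.15/2)·(-2.840623 + (-3.505329)) = -3.053269
y(0.3) ≈ -3.0533

-3.0533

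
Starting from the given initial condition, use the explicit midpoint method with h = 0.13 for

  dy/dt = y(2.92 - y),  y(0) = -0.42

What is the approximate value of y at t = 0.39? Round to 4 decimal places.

-1.7468

Midpoint: k1 = f(t_n, y_n); k2 = f(t_n + h/2, y_n + (h/2)·k1); y_{n+1} = y_n + h·k2.
t=0.000000, y=-0.420000:
  k1 = f(0.000000, -0.420000) = -1.402800
  k2 = f(0.065000, -0.511182) = -1.753958
  y ← -0.420000 + 0.13·(-1.753958) = -0.648015
t=0.130000, y=-0.648015:
  k1 = f(0.130000, -0.648015) = -2.312126
  k2 = f(0.195000, -0.798303) = -2.968331
  y ← -0.648015 + 0.13·(-2.968331) = -1.033898
t=0.260000, y=-1.033898:
  k1 = f(0.260000, -1.033898) = -4.087926
  k2 = f(0.325000, -1.299613) = -5.483863
  y ← -1.033898 + 0.13·(-5.483863) = -1.746800
y(0.39) ≈ -1.7468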